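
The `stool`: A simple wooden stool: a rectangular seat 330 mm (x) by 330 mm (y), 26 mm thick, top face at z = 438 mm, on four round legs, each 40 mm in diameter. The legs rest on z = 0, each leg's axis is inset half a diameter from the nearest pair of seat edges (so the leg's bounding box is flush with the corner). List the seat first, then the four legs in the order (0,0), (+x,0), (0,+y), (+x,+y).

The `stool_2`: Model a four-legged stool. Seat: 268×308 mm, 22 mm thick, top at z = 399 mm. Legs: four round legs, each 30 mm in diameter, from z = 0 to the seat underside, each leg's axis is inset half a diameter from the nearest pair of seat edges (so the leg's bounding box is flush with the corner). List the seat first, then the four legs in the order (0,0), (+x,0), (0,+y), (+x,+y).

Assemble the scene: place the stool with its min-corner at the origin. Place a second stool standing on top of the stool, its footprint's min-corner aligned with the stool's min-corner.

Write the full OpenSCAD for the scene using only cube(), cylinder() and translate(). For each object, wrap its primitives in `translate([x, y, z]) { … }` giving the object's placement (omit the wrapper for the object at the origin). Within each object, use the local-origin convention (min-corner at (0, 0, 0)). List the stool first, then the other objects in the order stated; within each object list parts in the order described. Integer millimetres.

translate([0, 0, 412]) cube([330, 330, 26]);
translate([20, 20, 0]) cylinder(h = 412, r = 20);
translate([310, 20, 0]) cylinder(h = 412, r = 20);
translate([20, 310, 0]) cylinder(h = 412, r = 20);
translate([310, 310, 0]) cylinder(h = 412, r = 20);
translate([0, 0, 438]) {
  translate([0, 0, 377]) cube([268, 308, 22]);
  translate([15, 15, 0]) cylinder(h = 377, r = 15);
  translate([253, 15, 0]) cylinder(h = 377, r = 15);
  translate([15, 293, 0]) cylinder(h = 377, r = 15);
  translate([253, 293, 0]) cylinder(h = 377, r = 15);
}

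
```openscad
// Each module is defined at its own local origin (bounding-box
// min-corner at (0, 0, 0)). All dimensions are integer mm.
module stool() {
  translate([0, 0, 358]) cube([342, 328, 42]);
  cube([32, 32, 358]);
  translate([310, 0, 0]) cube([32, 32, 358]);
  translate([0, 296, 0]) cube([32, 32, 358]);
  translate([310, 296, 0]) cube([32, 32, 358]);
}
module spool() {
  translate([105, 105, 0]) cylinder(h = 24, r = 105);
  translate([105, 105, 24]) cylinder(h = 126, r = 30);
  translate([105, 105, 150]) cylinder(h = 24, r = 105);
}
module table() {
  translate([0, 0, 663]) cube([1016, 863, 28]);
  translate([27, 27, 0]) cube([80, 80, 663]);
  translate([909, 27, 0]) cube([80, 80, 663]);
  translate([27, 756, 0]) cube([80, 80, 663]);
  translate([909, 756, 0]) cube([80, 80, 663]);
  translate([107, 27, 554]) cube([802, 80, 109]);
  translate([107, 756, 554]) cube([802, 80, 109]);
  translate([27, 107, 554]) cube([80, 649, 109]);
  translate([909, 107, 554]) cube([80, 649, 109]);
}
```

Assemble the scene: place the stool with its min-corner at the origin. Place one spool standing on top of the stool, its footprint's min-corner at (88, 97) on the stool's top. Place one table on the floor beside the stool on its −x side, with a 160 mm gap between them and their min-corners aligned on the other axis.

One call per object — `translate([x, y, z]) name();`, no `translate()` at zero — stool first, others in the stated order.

stool();
translate([88, 97, 400]) spool();
translate([-1176, 0, 0]) table();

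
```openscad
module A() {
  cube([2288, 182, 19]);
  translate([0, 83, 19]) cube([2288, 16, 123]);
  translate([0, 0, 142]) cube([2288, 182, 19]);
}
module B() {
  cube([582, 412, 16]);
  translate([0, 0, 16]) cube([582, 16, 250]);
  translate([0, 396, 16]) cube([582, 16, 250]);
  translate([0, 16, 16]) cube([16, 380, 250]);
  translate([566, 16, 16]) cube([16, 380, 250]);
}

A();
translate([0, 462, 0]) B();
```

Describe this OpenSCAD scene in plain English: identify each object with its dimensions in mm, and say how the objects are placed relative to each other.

A is an I-beam lying along x, 2288 mm long. Overall section height 161 mm. Two flanges 182 mm wide (y) and 19 mm thick, one on the floor and one at the top; a web 16 mm thick runs between them, centred on the flange width.

B is an open-topped rectangular box: outside dimensions 582×412×266 mm, with a uniform wall and base thickness of 16 mm. The base is a full 582×412 slab on the floor; four walls sit on top of the base. The front and back walls (the −y and +y sides) span the full width; the two side walls fit between them.

The open box is on the floor beside the I-beam on its +y side.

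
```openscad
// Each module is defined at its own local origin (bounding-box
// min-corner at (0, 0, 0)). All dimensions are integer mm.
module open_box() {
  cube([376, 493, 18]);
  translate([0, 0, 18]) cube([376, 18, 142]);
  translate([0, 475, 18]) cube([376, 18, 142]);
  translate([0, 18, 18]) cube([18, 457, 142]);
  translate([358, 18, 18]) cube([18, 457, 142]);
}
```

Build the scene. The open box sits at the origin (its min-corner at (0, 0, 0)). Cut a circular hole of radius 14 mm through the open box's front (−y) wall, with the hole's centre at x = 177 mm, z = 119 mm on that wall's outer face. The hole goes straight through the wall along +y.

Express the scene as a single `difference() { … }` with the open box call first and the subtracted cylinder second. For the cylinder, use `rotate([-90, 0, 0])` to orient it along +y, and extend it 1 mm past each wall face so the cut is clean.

difference() {
  open_box();
  translate([177, -1, 119]) rotate([-90, 0, 0]) cylinder(h = 20, r = 14);
}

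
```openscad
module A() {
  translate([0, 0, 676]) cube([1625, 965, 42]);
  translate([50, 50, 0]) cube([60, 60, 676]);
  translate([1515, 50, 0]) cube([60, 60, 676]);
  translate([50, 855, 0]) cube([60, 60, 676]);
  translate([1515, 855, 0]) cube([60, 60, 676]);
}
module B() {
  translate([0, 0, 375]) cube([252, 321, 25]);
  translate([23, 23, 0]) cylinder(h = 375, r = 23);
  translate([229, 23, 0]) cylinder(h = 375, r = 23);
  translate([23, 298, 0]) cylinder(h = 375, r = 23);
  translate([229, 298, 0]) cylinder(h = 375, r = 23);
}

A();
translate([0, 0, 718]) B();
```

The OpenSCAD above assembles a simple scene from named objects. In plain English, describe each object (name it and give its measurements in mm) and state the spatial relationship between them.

A is a table with a 1625×965 mm rectangular top, 42 mm thick, top surface at z = 718 mm, supported by four 60×60 mm square legs, each inset 50 mm from the nearest pair of top edges, running from the floor.

B is a simple wooden stool: a rectangular seat 252 mm (x) by 321 mm (y), 25 mm thick, top face at z = 400 mm, on four round legs, each 46 mm in diameter. The legs rest on z = 0, each leg's axis is inset half a diameter from the nearest pair of seat edges (so the leg's bounding box is flush with the corner).

The stool is on top of the table.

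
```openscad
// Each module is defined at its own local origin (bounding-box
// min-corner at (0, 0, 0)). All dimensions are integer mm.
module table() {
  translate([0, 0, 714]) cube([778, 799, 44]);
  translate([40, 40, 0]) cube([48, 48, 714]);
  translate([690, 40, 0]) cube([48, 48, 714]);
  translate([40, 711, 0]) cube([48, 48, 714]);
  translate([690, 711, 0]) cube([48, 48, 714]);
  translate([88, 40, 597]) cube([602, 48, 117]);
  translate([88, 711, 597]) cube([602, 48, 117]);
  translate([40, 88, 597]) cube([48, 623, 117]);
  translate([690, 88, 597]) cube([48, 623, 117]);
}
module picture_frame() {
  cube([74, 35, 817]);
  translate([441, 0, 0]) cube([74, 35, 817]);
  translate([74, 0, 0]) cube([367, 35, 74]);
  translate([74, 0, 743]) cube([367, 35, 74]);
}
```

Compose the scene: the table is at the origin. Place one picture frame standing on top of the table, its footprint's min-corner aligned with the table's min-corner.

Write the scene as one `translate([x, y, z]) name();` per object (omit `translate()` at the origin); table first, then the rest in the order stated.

table();
translate([0, 0, 758]) picture_frame();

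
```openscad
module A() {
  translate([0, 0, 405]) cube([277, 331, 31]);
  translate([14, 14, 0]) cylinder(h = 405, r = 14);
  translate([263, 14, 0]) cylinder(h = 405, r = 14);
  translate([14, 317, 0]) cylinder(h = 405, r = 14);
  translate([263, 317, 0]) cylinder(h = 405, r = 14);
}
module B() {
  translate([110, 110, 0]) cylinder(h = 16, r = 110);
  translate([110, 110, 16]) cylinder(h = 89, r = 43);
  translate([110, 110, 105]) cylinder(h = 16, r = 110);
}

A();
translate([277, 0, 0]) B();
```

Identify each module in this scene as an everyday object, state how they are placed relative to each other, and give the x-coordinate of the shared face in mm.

The stool's +x face and the spool's −x face are both at x = 277 mm.

A is a stool. B is a spool. The spool is against the stool's +x side, with their −y faces flush. The x-coordinate of the shared face is 277 mm.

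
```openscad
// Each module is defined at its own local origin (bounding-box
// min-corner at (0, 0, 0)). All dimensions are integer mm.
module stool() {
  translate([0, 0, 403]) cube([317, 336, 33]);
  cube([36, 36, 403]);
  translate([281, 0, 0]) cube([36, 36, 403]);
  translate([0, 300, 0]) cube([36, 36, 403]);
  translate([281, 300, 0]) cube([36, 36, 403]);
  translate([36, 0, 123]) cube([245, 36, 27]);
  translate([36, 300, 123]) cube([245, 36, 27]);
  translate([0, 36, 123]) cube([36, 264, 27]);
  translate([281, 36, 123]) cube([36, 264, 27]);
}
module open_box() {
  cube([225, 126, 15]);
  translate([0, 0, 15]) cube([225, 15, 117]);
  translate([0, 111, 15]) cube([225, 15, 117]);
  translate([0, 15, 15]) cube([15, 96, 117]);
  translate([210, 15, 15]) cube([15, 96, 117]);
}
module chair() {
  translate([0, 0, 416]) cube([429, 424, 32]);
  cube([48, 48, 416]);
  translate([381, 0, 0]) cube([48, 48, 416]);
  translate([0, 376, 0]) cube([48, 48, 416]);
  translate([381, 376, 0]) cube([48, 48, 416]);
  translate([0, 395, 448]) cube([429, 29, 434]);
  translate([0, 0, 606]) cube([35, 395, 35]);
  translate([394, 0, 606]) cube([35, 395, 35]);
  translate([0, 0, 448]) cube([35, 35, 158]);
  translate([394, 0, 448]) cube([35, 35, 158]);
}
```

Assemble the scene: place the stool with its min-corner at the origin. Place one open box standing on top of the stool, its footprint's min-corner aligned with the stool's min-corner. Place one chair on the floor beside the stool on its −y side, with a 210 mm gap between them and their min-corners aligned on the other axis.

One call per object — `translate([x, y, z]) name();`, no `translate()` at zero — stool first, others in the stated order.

stool();
translate([0, 0, 436]) open_box();
translate([0, -634, 0]) chair();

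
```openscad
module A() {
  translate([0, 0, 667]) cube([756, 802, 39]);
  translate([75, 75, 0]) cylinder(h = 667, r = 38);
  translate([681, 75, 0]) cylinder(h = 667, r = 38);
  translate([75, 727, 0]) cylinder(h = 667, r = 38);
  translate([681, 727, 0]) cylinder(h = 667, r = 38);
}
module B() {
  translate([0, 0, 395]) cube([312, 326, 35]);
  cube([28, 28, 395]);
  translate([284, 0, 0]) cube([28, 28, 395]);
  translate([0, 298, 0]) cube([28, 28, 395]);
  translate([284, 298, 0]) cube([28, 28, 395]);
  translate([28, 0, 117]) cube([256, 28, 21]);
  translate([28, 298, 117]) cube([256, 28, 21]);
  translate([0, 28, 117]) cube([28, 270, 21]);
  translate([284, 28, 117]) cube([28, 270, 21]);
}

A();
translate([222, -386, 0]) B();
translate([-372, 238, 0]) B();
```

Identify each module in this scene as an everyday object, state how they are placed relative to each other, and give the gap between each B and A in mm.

A is a table. B is a stool. Two stools sit around the table at the −y, −x sides. The gap between each stool and the table is 60 mm.

Each stool's nearest face is 60 mm from the table's bounding box.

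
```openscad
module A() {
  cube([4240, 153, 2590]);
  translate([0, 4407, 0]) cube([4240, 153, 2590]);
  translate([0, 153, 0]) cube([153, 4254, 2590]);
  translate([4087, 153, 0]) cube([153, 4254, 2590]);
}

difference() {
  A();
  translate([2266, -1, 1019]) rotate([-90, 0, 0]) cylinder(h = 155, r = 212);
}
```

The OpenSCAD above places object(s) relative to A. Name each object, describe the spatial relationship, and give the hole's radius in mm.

The subtracted cylinder has r = 212 mm.

A is a house frame. The house frame has a circular hole through its front wall. The hole's radius is 212 mm.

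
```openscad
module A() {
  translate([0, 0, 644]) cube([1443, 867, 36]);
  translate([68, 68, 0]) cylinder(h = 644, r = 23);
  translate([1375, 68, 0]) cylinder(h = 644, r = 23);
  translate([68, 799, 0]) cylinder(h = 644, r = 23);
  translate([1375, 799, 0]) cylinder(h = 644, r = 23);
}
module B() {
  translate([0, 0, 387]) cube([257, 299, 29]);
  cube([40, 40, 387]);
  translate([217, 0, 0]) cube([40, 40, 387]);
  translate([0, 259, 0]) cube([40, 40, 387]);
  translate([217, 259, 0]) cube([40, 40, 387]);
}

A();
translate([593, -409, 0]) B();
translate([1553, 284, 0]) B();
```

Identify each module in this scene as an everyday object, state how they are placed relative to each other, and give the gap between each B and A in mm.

Each stool's nearest face is 110 mm from the table's bounding box.

A is a table. B is a stool. Two stools sit around the table at the −y, +x sides. The gap between each stool and the table is 110 mm.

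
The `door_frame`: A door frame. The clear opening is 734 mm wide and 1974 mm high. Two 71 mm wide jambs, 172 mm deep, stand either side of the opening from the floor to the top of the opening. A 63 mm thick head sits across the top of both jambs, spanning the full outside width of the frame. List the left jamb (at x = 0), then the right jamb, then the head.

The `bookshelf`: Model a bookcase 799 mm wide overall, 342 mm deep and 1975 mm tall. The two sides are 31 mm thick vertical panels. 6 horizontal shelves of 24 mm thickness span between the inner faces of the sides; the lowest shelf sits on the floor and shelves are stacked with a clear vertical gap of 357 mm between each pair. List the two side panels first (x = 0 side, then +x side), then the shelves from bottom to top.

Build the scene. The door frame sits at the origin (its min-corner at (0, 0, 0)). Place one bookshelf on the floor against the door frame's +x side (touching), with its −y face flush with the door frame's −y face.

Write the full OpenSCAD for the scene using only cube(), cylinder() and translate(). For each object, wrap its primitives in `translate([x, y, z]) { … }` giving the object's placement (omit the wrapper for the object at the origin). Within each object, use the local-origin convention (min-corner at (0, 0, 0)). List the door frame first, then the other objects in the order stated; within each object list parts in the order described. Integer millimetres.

cube([71, 172, 1974]);
translate([805, 0, 0]) cube([71, 172, 1974]);
translate([0, 0, 1974]) cube([876, 172, 63]);
translate([876, 0, 0]) {
  cube([31, 342, 1975]);
  translate([768, 0, 0]) cube([31, 342, 1975]);
  translate([31, 0, 0]) cube([737, 342, 24]);
  translate([31, 0, 381]) cube([737, 342, 24]);
  translate([31, 0, 762]) cube([737, 342, 24]);
  translate([31, 0, 1143]) cube([737, 342, 24]);
  translate([31, 0, 1524]) cube([737, 342, 24]);
  translate([31, 0, 1905]) cube([737, 342, 24]);
}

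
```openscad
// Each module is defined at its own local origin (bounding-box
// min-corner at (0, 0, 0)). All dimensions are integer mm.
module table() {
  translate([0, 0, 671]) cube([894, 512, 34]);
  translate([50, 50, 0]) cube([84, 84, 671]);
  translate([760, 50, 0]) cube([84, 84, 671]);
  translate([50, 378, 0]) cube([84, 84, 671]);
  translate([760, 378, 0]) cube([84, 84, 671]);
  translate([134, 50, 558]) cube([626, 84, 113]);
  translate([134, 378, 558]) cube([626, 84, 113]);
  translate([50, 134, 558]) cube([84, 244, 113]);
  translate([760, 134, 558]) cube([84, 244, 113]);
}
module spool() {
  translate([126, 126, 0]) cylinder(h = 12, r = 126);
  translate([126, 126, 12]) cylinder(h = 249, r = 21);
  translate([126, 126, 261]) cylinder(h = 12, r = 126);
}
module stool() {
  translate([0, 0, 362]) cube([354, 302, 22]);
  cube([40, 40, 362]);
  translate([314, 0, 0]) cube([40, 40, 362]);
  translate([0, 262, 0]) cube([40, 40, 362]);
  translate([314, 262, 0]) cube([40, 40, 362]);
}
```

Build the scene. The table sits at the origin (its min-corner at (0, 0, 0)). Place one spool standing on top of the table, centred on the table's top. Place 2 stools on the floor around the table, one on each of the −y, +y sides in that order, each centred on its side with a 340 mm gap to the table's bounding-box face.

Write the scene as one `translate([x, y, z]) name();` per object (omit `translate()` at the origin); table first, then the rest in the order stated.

table();
translate([321, 130, 705]) spool();
translate([270, -642, 0]) stool();
translate([270, 852, 0]) stool();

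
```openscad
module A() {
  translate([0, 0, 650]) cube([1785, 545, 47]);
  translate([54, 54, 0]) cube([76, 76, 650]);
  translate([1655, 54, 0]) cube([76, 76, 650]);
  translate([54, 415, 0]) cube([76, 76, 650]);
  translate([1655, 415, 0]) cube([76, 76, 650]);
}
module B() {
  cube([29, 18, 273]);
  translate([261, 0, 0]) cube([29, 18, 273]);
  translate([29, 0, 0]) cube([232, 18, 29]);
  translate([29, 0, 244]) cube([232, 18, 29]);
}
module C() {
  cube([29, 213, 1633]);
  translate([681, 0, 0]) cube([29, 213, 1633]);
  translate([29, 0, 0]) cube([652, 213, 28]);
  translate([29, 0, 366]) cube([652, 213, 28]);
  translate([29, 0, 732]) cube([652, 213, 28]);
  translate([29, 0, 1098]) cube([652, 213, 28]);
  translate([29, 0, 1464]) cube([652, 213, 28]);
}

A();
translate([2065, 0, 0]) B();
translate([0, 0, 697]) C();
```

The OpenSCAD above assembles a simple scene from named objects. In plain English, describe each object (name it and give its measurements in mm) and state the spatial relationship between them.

A is a table: top 1785 mm (x) × 545 mm (y), 47 mm thick, upper face at z = 697 mm, on four 76×76 mm square legs, each inset 54 mm from the nearest pair of top edges, running from z = 0 to the bottom of the top.

B is a rectangular picture frame lying in the x–z plane (depth along y). The opening is 232 mm wide (x) by 215 mm tall (z), surrounded by a border 29 mm wide on all four sides. The frame is 18 mm deep and is made of two full-height vertical stiles with two horizontal rails fitted between them.

C is a bookshelf 710 mm wide overall, 213 mm deep and 1633 mm tall. The two sides are 29 mm thick vertical panels. 5 horizontal shelves of 28 mm thickness span between the inner faces of the sides; the lowest shelf sits on the floor and shelves are stacked with a clear vertical gap of 338 mm between each pair.

The picture frame is on the floor beside the table on its +x side. The bookshelf is on top of the table.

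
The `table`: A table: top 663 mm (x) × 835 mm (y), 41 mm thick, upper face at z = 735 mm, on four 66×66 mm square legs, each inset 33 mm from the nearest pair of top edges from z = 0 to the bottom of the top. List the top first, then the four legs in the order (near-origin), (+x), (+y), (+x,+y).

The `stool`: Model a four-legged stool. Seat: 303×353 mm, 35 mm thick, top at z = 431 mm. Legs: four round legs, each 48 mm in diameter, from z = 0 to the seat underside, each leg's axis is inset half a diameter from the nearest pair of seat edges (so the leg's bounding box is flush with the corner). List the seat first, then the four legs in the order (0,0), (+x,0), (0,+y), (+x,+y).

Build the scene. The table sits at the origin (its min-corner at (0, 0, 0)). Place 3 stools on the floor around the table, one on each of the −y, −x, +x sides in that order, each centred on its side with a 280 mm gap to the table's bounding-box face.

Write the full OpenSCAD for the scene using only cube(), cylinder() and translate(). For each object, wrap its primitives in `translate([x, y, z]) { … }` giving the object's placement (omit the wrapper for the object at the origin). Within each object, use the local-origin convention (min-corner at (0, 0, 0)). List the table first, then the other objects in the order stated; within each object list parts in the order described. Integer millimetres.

translate([0, 0, 694]) cube([663, 835, 41]);
translate([33, 33, 0]) cube([66, 66, 694]);
translate([564, 33, 0]) cube([66, 66, 694]);
translate([33, 736, 0]) cube([66, 66, 694]);
translate([564, 736, 0]) cube([66, 66, 694]);
translate([180, -633, 0]) {
  translate([0, 0, 396]) cube([303, 353, 35]);
  translate([24, 24, 0]) cylinder(h = 396, r = 24);
  translate([279, 24, 0]) cylinder(h = 396, r = 24);
  translate([24, 329, 0]) cylinder(h = 396, r = 24);
  translate([279, 329, 0]) cylinder(h = 396, r = 24);
}
translate([-583, 241, 0]) {
  translate([0, 0, 396]) cube([303, 353, 35]);
  translate([24, 24, 0]) cylinder(h = 396, r = 24);
  translate([279, 24, 0]) cylinder(h = 396, r = 24);
  translate([24, 329, 0]) cylinder(h = 396, r = 24);
  translate([279, 329, 0]) cylinder(h = 396, r = 24);
}
translate([943, 241, 0]) {
  translate([0, 0, 396]) cube([303, 353, 35]);
  translate([24, 24, 0]) cylinder(h = 396, r = 24);
  translate([279, 24, 0]) cylinder(h = 396, r = 24);
  translate([24, 329, 0]) cylinder(h = 396, r = 24);
  translate([279, 329, 0]) cylinder(h = 396, r = 24);
}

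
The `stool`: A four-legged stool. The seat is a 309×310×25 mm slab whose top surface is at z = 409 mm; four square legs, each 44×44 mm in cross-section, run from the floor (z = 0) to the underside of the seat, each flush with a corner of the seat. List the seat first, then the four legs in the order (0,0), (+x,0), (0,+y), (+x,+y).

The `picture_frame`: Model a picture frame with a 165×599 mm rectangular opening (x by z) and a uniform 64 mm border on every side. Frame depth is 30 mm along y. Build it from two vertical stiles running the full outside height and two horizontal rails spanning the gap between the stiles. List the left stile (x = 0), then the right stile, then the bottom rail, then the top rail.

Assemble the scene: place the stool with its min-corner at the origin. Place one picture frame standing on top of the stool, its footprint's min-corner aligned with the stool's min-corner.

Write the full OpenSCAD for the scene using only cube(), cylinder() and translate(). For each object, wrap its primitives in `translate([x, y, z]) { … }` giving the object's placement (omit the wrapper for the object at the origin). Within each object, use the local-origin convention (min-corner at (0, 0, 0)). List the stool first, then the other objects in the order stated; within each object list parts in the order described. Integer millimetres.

translate([0, 0, 384]) cube([309, 310, 25]);
cube([44, 44, 384]);
translate([265, 0, 0]) cube([44, 44, 384]);
translate([0, 266, 0]) cube([44, 44, 384]);
translate([265, 266, 0]) cube([44, 44, 384]);
translate([0, 0, 409]) {
  cube([64, 30, 727]);
  translate([229, 0, 0]) cube([64, 30, 727]);
  translate([64, 0, 0]) cube([165, 30, 64]);
  translate([64, 0, 663]) cube([165, 30, 64]);
}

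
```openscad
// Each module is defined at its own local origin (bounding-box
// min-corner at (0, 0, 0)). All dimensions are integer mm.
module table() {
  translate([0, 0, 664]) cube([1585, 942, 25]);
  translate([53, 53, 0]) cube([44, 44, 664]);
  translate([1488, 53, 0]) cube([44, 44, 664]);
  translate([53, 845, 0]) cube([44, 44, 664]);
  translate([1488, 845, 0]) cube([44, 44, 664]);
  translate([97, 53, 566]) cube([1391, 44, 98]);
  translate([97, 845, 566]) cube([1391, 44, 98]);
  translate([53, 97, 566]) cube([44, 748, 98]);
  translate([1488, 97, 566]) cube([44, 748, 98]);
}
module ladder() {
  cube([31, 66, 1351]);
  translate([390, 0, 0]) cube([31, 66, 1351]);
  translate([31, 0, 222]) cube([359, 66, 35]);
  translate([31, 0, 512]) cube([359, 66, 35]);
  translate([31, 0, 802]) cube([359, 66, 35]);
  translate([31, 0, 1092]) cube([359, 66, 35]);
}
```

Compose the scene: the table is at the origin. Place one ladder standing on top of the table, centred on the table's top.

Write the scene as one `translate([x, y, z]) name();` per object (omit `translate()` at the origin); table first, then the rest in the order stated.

table();
translate([582, 438, 689]) ladder();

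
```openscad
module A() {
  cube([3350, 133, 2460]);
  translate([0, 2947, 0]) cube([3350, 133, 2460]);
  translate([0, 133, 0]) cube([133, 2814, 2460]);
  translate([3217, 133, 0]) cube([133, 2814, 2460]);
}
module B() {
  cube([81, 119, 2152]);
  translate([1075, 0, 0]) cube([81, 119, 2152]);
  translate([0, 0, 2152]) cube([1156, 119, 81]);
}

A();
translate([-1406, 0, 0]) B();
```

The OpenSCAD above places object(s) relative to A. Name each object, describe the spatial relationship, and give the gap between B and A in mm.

The door frame's nearest face is 250 mm from the house frame's −x face.

A is a house frame. B is a door frame. The door frame is on the floor beside the house frame on its −x side. The gap between the door frame and the house frame is 250 mm.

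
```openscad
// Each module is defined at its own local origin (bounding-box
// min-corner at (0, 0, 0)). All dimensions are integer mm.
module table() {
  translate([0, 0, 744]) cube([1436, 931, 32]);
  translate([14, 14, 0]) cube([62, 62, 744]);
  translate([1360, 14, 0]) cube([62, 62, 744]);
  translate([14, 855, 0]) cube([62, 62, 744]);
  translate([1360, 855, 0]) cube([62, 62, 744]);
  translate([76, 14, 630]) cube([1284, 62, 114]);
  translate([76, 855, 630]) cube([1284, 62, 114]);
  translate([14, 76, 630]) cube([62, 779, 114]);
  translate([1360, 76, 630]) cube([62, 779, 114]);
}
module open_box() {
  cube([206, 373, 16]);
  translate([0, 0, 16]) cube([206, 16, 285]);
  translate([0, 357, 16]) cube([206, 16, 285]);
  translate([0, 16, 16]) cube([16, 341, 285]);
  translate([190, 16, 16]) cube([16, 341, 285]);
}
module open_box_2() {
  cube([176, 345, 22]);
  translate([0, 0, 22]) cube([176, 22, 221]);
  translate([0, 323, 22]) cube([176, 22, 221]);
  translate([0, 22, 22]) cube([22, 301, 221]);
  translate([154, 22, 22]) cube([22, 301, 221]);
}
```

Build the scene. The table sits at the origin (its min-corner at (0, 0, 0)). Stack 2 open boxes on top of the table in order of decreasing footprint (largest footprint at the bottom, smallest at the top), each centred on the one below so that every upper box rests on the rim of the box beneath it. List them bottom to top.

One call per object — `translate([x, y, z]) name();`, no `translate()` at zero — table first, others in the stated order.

table();
translate([615, 279, 776]) open_box();
translate([630, 293, 1077]) open_box_2();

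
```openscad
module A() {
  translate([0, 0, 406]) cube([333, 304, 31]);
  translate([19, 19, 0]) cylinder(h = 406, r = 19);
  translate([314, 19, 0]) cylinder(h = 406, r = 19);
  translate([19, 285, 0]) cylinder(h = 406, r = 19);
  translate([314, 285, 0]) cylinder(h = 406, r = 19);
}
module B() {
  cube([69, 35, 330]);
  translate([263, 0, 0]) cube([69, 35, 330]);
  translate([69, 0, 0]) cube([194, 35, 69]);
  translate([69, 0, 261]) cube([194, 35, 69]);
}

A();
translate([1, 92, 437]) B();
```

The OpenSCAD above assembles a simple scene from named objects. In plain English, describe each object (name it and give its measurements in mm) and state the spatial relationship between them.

A is a four-legged stool. The seat is 333×304 mm, 31 mm thick, top at z = 437 mm. It stands on four round legs, each 38 mm in diameter, from z = 0 to the seat underside, each leg's axis is inset half a diameter from the nearest pair of seat edges (so the leg's bounding box is flush with the corner).

B is a picture frame with a 194×192 mm rectangular opening (x by z) and a uniform 69 mm border on every side. Frame depth is 35 mm along y. It is built from two vertical stiles running the full outside height and two horizontal rails spanning the gap between the stiles.

The picture frame is on top of the stool.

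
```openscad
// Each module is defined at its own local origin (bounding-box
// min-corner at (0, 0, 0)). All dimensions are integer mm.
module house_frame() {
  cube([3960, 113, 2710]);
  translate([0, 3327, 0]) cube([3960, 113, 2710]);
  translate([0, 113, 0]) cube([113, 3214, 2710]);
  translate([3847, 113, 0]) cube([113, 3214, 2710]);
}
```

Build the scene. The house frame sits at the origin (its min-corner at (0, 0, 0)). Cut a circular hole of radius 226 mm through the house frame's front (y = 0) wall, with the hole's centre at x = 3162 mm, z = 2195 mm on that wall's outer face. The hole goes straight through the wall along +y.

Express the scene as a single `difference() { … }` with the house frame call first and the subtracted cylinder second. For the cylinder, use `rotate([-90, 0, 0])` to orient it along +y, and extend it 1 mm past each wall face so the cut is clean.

difference() {
  house_frame();
  translate([3162, -1, 2195]) rotate([-90, 0, 0]) cylinder(h = 115, r = 226);
}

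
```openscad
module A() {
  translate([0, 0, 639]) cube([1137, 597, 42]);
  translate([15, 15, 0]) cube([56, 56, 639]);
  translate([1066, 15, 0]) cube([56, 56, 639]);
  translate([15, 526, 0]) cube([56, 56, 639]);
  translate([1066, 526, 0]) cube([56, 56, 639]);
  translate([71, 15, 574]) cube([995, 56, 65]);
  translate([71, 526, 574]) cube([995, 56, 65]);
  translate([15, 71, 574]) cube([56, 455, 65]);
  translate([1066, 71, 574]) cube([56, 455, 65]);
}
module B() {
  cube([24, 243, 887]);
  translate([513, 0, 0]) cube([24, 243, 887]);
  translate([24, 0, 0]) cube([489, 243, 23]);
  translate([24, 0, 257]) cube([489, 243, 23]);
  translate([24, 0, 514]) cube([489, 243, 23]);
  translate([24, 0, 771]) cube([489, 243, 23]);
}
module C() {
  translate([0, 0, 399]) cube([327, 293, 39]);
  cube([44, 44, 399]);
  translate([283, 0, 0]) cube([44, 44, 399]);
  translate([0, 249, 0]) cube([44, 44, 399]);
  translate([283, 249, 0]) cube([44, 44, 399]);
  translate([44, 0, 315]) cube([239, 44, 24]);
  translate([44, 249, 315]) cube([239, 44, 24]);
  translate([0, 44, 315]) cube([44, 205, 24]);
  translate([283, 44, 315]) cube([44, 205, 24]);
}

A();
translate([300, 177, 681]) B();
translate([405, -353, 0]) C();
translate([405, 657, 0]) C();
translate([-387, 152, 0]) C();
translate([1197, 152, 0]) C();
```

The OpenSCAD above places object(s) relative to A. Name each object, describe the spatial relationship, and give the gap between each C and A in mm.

A is a table. B is a bookshelf. C is a stool. The bookshelf is on top of the table, centred. Four stools sit around the table at the −y, +y, −x, +x sides. The gap between each stool and the table is 60 mm.

Each stool's nearest face is 60 mm from the table's bounding box.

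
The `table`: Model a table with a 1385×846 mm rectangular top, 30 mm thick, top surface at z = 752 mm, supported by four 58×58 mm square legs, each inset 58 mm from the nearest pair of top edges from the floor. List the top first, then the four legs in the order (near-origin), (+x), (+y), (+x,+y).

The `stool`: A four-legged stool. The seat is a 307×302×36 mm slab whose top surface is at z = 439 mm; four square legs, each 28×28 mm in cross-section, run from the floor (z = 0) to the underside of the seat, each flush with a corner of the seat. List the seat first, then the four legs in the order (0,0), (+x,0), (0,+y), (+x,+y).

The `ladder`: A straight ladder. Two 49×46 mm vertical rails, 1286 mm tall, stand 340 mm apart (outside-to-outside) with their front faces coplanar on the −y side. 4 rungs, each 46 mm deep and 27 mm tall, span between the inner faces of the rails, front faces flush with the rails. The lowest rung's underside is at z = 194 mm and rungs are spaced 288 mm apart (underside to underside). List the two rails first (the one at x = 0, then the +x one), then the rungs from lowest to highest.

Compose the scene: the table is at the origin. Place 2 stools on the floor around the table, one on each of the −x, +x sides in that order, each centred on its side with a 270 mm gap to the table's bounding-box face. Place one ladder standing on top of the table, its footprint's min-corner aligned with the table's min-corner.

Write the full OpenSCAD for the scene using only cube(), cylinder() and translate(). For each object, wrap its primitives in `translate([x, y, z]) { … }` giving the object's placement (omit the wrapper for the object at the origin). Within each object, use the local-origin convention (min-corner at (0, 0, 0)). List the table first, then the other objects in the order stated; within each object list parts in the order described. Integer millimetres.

translate([0, 0, 722]) cube([1385, 846, 30]);
translate([58, 58, 0]) cube([58, 58, 722]);
translate([1269, 58, 0]) cube([58, 58, 722]);
translate([58, 730, 0]) cube([58, 58, 722]);
translate([1269, 730, 0]) cube([58, 58, 722]);
translate([-577, 272, 0]) {
  translate([0, 0, 403]) cube([307, 302, 36]);
  cube([28, 28, 403]);
  translate([279, 0, 0]) cube([28, 28, 403]);
  translate([0, 274, 0]) cube([28, 28, 403]);
  translate([279, 274, 0]) cube([28, 28, 403]);
}
translate([1655, 272, 0]) {
  translate([0, 0, 403]) cube([307, 302, 36]);
  cube([28, 28, 403]);
  translate([279, 0, 0]) cube([28, 28, 403]);
  translate([0, 274, 0]) cube([28, 28, 403]);
  translate([279, 274, 0]) cube([28, 28, 403]);
}
translate([0, 0, 752]) {
  cube([49, 46, 1286]);
  translate([291, 0, 0]) cube([49, 46, 1286]);
  translate([49, 0, 194]) cube([242, 46, 27]);
  translate([49, 0, 482]) cube([242, 46, 27]);
  translate([49, 0, 770]) cube([242, 46, 27]);
  translate([49, 0, 1058]) cube([242, 46, 27]);
}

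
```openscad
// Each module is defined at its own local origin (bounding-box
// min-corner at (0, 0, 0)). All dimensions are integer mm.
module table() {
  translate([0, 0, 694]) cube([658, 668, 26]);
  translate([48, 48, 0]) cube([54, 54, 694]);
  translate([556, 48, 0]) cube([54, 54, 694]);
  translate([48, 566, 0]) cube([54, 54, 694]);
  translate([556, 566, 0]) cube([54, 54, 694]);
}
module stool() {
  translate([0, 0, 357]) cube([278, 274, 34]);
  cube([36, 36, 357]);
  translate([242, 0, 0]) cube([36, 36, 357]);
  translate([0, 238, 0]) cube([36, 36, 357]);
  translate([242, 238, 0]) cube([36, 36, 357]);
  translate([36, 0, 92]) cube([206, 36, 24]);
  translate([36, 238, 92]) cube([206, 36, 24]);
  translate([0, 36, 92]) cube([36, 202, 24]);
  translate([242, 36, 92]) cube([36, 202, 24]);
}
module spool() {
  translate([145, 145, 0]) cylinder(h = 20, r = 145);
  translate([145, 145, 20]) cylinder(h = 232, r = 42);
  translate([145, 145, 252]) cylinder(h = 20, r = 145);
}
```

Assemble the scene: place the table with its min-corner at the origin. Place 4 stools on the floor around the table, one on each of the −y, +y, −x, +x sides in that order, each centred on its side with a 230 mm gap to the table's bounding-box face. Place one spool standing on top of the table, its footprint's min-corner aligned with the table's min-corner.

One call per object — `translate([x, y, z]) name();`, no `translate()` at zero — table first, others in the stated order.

table();
translate([190, -504, 0]) stool();
translate([190, 898, 0]) stool();
translate([-508, 197, 0]) stool();
translate([888, 197, 0]) stool();
translate([0, 0, 720]) spool();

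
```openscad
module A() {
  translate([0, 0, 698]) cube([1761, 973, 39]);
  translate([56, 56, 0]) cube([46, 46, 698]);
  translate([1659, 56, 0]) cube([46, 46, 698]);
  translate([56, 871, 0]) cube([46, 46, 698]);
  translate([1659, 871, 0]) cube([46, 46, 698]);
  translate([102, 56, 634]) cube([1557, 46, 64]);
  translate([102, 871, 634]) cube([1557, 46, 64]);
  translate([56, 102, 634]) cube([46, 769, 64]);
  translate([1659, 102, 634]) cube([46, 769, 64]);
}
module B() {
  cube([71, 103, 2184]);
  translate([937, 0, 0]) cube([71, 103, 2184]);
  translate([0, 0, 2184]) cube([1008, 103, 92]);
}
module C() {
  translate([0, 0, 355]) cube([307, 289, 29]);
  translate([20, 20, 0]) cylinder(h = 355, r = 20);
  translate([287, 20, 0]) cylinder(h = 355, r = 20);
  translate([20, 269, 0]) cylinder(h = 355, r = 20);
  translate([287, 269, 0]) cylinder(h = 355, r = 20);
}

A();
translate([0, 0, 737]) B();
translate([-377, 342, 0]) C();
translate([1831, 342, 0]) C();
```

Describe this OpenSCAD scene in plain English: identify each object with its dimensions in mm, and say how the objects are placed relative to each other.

A is a table with a 1761×973 mm rectangular top, 39 mm thick, top surface at z = 737 mm, supported by four 46×46 mm square legs, each inset 56 mm from the nearest pair of top edges, running from the floor. Four apron rails, 46 mm thick and 64 mm tall, run between adjacent legs with their top edges flush with the underside of the top and their outer faces flush with the legs' outer faces.

B is a door frame. The clear opening is 866 mm wide and 2184 mm high. Two 71 mm wide jambs, 103 mm deep, stand either side of the opening from the floor to the top of the opening. A 92 mm thick head sits across the top of both jambs, spanning the full outside width of the frame.

C is a simple wooden stool: a rectangular seat 307 mm (x) by 289 mm (y), 29 mm thick, top face at z = 384 mm, on four round legs, each 40 mm in diameter. The legs rest on z = 0, each leg's axis is inset half a diameter from the nearest pair of seat edges (so the leg's bounding box is flush with the corner).

The door frame is on top of the table. Two stools sit around the table at the −x, +x sides.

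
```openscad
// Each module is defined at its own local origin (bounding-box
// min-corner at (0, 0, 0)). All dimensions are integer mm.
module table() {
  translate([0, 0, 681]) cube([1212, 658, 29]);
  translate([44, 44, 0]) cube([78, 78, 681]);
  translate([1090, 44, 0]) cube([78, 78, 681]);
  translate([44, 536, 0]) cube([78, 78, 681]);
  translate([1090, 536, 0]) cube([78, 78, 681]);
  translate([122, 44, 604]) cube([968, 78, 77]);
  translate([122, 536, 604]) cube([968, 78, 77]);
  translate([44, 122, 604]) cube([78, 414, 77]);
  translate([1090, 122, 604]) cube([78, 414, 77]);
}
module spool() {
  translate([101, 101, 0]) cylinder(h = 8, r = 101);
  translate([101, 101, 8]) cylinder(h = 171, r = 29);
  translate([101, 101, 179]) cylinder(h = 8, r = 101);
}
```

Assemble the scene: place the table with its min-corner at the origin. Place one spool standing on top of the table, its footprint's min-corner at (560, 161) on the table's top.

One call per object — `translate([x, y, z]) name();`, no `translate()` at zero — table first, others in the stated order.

table();
translate([560, 161, 710]) spool();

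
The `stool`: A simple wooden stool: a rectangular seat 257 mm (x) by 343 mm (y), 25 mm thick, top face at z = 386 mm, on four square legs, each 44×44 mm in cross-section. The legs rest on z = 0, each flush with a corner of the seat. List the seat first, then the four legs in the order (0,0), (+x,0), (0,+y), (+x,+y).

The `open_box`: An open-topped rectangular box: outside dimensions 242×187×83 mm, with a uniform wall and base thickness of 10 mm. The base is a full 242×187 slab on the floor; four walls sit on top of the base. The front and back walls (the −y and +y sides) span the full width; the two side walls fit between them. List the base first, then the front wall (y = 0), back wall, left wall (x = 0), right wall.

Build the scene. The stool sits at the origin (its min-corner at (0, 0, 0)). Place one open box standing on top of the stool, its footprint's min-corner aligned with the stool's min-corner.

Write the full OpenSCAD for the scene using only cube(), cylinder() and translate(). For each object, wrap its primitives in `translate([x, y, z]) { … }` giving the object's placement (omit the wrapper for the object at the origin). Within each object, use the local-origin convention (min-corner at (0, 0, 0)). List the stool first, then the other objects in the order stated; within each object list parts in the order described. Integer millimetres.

translate([0, 0, 361]) cube([257, 343, 25]);
cube([44, 44, 361]);
translate([213, 0, 0]) cube([44, 44, 361]);
translate([0, 299, 0]) cube([44, 44, 361]);
translate([213, 299, 0]) cube([44, 44, 361]);
translate([0, 0, 386]) {
  cube([242, 187, 10]);
  translate([0, 0, 10]) cube([242, 10, 73]);
  translate([0, 177, 10]) cube([242, 10, 73]);
  translate([0, 10, 10]) cube([10, 167, 73]);
  translate([232, 10, 10]) cube([10, 167, 73]);
}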